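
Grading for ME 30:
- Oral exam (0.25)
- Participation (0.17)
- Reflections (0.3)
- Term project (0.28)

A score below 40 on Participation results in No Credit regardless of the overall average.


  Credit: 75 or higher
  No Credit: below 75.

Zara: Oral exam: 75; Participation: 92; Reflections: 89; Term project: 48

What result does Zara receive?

No Credit

Participation score 92 ≥ 40: minimum met.
Weighted total:
  Oral exam 75 × 0.25 = 18.75
  Participation 92 × 0.17 = 15.64
  Reflections 89 × 0.3 = 26.7
  Term project 48 × 0.28 = 13.44
Sum = 74.53
74.53 < 75 → No Credit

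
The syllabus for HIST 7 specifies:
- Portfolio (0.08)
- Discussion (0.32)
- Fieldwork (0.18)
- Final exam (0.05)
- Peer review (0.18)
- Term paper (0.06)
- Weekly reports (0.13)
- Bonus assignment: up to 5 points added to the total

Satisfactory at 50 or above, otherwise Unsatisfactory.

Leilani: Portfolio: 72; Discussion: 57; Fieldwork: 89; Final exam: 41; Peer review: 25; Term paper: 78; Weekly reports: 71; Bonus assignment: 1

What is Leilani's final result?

Weighted total:
  Portfolio 72 × 0.08 = 5.76
  Discussion 57 × 0.32 = 18.24
  Fieldwork 89 × 0.18 = 16.02
  Final exam 41 × 0.05 = 2.05
  Peer review 25 × 0.18 = 4.5
  Term paper 78 × 0.06 = 4.68
  Weekly reports 71 × 0.13 = 9.23
Sum = 60.48
Bonus assignment: 60.48 + 1 = 61.48
61.48 ≥ 50 → Satisfactory

Satisfactory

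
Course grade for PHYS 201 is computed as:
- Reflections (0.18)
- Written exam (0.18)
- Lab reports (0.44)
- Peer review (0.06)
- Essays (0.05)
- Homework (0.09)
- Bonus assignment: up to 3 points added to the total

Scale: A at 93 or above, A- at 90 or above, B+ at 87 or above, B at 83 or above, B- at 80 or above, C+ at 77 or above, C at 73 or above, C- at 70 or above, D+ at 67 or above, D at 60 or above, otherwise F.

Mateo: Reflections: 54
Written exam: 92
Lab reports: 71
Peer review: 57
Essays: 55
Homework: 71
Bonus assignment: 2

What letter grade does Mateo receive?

C-

Weighted total:
  Reflections 54 × 0.18 = 9.72
  Written exam 92 × 0.18 = 16.56
  Lab reports 71 × 0.44 = 31.24
  Peer review 57 × 0.06 = 3.42
  Essays 55 × 0.05 = 2.75
  Homework 71 × 0.09 = 6.39
Sum = 70.08
Bonus assignment: 70.08 + 2 = 72.08
72.08 is ≥ 70 and < 73 → C-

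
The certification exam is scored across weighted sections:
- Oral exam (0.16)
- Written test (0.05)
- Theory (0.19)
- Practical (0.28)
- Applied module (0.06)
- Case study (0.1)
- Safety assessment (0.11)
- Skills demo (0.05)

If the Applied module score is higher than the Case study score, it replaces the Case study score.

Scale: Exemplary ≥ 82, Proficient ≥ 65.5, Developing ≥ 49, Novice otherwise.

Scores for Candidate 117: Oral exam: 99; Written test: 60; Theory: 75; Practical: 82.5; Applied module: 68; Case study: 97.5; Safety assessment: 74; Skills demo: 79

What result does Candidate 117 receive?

Applied module (68) ≤ Case study (97.5), so Case study stays at 97.5.
Weighted total:
  Oral exam 99 × 0.16 = 15.84
  Written test 60 × 0.05 = 3
  Theory 75 × 0.19 = 14.25
  Practical 82.5 × 0.28 = 23.1
  Applied module 68 × 0.06 = 4.08
  Case study 97.5 × 0.1 = 9.75
  Safety assessment 74 × 0.11 = 8.14
  Skills demo 79 × 0.05 = 3.95
Sum = 82.11
82.11 ≥ 82 → Exemplary

Exemplary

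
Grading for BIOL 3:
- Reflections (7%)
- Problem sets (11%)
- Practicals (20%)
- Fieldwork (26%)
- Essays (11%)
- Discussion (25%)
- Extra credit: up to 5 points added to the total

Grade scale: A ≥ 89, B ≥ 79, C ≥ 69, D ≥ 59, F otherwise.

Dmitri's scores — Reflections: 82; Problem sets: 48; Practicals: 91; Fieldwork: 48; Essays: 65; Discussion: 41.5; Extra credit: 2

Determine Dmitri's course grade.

D

Weighted total:
  Reflections 82 × 0.07 = 5.74
  Problem sets 48 × 0.11 = 5.28
  Practicals 91 × 0.2 = 18.2
  Fieldwork 48 × 0.26 = 12.48
  Essays 65 × 0.11 = 7.15
  Discussion 41.5 × 0.25 = 10.375
Sum = 59.225
Extra credit: 59.225 + 2 = 61.225
61.225 is ≥ 59 and < 69 → D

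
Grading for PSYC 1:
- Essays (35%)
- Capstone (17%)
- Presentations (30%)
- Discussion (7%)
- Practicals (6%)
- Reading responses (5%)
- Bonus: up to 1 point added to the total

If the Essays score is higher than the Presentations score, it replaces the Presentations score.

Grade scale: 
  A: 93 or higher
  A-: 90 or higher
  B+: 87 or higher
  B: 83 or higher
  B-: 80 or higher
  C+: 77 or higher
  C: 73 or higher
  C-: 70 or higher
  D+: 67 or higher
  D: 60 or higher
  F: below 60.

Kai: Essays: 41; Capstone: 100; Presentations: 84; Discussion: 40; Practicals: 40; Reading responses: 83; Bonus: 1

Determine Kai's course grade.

D

Essays (41) ≤ Presentations (84), so Presentations stays at 84.
Weighted total:
  Essays 41 × 0.35 = 14.35
  Capstone 100 × 0.17 = 17
  Presentations 84 × 0.3 = 25.2
  Discussion 40 × 0.07 = 2.8
  Practicals 40 × 0.06 = 2.4
  Reading responses 83 × 0.05 = 4.15
Sum = 65.9
Bonus: 65.9 + 1 = 66.9
66.9 is ≥ 60 and < 67 → D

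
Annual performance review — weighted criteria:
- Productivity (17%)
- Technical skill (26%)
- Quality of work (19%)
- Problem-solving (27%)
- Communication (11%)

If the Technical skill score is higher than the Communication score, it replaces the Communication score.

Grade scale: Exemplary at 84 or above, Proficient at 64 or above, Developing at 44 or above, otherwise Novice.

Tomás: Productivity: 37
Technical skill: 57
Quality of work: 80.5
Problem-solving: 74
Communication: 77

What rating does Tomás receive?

Proficient

Technical skill (57) ≤ Communication (77), so Communication stays at 77.
Weighted total:
  Productivity 37 × 0.17 = 6.29
  Technical skill 57 × 0.26 = 14.82
  Quality of work 80.5 × 0.19 = 15.295
  Problem-solving 74 × 0.27 = 19.98
  Communication 77 × 0.11 = 8.47
Sum = 64.855
64.855 is ≥ 64 and < 84 → Proficient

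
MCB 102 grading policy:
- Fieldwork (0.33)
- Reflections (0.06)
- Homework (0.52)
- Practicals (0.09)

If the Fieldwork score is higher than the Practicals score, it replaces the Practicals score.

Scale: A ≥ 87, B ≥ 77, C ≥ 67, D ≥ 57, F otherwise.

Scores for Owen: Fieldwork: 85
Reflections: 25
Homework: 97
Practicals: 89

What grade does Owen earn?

A

Fieldwork (85) ≤ Practicals (89), so Practicals stays at 89.
Weighted total:
  Fieldwork 85 × 0.33 = 28.05
  Reflections 25 × 0.06 = 1.5
  Homework 97 × 0.52 = 50.44
  Practicals 89 × 0.09 = 8.01
Sum = 88
88 ≥ 87 → A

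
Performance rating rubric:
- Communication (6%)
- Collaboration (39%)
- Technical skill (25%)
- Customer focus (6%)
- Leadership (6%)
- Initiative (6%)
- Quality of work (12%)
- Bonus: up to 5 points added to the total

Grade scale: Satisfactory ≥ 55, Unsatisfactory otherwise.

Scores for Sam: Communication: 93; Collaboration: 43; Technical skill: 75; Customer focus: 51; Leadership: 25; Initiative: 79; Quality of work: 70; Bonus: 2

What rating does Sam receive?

Satisfactory

Weighted total:
  Communication 93 × 0.06 = 5.58
  Collaboration 43 × 0.39 = 16.77
  Technical skill 75 × 0.25 = 18.75
  Customer focus 51 × 0.06 = 3.06
  Leadership 25 × 0.06 = 1.5
  Initiative 79 × 0.06 = 4.74
  Quality of work 70 × 0.12 = 8.4
Sum = 58.8
Bonus: 58.8 + 2 = 60.8
60.8 ≥ 55 → Satisfactory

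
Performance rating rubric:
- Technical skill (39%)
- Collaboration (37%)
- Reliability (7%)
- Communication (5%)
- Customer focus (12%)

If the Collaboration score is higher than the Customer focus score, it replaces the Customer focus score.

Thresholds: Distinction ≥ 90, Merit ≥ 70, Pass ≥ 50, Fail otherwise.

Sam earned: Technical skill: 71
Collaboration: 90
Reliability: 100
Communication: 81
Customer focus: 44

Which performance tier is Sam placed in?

Merit

Collaboration (90) > Customer focus (44), so Customer focus counts as 90.
Weighted total:
  Technical skill 71 × 0.39 = 27.69
  Collaboration 90 × 0.37 = 33.3
  Reliability 100 × 0.07 = 7
  Communication 81 × 0.05 = 4.05
  Customer focus 90 × 0.12 = 10.8
Sum = 82.84
82.84 is ≥ 70 and < 90 → Merit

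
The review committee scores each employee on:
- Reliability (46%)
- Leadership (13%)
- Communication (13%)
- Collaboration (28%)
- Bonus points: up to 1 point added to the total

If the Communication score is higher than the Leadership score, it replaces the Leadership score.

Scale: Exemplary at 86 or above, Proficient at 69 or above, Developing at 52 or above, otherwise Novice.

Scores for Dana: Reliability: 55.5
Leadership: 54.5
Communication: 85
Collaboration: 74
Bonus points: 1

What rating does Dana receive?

Proficient

Communication (85) > Leadership (54.5), so Leadership counts as 85.
Weighted total:
  Reliability 55.5 × 0.46 = 25.53
  Leadership 85 × 0.13 = 11.05
  Communication 85 × 0.13 = 11.05
  Collaboration 74 × 0.28 = 20.72
Sum = 68.35
Bonus points: 68.35 + 1 = 69.35
69.35 is ≥ 69 and < 86 → Proficient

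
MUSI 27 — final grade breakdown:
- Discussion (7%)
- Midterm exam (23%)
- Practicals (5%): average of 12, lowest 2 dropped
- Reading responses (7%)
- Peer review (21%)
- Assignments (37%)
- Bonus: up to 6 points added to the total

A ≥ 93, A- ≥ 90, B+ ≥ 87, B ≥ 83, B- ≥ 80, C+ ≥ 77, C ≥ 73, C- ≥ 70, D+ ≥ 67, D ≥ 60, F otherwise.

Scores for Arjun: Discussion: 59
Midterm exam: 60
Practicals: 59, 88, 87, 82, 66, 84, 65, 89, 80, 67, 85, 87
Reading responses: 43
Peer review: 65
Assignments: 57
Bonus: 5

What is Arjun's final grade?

D

Practicals: drop 59, 65 → average of remaining 10 = 815/10 = 81.5
Weighted total:
  Discussion 59 × 0.07 = 4.13
  Midterm exam 60 × 0.23 = 13.8
  Practicals 81.5 × 0.05 = 4.075
  Reading responses 43 × 0.07 = 3.01
  Peer review 65 × 0.21 = 13.65
  Assignments 57 × 0.37 = 21.09
Sum = 59.755
Bonus: 59.755 + 5 = 64.755
64.755 is ≥ 60 and < 67 → D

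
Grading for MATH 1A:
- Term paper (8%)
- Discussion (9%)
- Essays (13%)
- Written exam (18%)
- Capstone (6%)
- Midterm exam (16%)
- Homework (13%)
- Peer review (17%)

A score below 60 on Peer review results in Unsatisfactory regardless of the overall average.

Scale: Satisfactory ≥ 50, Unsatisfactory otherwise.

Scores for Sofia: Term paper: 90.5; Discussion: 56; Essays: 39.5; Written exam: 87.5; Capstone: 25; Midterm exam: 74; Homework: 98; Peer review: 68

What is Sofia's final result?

Satisfactory

Peer review score 68 ≥ 60: minimum met.
Weighted total:
  Term paper 90.5 × 0.08 = 7.24
  Discussion 56 × 0.09 = 5.04
  Essays 39.5 × 0.13 = 5.135
  Written exam 87.5 × 0.18 = 15.75
  Capstone 25 × 0.06 = 1.5
  Midterm exam 74 × 0.16 = 11.84
  Homework 98 × 0.13 = 12.74
  Peer review 68 × 0.17 = 11.56
Sum = 70.805
70.805 ≥ 50 → Satisfactory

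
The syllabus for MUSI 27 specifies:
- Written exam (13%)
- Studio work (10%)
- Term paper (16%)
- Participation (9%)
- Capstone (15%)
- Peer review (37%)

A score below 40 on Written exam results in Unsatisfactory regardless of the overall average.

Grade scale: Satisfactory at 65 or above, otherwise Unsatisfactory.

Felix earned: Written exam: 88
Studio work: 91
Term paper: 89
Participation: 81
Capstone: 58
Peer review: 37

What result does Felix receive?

Unsatisfactory

Written exam score 88 ≥ 40: minimum met.
Weighted total:
  Written exam 88 × 0.13 = 11.44
  Studio work 91 × 0.1 = 9.1
  Term paper 89 × 0.16 = 14.24
  Participation 81 × 0.09 = 7.29
  Capstone 58 × 0.15 = 8.7
  Peer review 37 × 0.37 = 13.69
Sum = 64.46
64.46 < 65 → Unsatisfactory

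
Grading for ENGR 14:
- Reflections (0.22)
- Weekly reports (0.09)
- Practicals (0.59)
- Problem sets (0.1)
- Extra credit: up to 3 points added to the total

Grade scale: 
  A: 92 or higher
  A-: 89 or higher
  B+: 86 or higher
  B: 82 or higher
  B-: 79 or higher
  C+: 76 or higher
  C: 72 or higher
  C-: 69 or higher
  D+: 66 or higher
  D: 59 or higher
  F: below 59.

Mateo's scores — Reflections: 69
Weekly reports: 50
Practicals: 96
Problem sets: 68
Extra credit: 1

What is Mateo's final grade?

B

Weighted total:
  Reflections 69 × 0.22 = 15.18
  Weekly reports 50 × 0.09 = 4.5
  Practicals 96 × 0.59 = 56.64
  Problem sets 68 × 0.1 = 6.8
Sum = 83.12
Extra credit: 83.12 + 1 = 84.12
84.12 is ≥ 82 and < 86 → B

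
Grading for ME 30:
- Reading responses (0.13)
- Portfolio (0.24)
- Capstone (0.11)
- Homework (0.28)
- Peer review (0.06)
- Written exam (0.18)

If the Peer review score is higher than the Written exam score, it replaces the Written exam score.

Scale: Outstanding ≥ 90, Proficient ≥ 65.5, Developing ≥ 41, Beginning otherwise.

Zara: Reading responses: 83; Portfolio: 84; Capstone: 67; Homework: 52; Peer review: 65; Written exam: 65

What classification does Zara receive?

Proficient

Peer review (65) ≤ Written exam (65), so Written exam stays at 65.
Weighted total:
  Reading responses 83 × 0.13 = 10.79
  Portfolio 84 × 0.24 = 20.16
  Capstone 67 × 0.11 = 7.37
  Homework 52 × 0.28 = 14.56
  Peer review 65 × 0.06 = 3.9
  Written exam 65 × 0.18 = 11.7
Sum = 68.48
68.48 is ≥ 65.5 and < 90 → Proficient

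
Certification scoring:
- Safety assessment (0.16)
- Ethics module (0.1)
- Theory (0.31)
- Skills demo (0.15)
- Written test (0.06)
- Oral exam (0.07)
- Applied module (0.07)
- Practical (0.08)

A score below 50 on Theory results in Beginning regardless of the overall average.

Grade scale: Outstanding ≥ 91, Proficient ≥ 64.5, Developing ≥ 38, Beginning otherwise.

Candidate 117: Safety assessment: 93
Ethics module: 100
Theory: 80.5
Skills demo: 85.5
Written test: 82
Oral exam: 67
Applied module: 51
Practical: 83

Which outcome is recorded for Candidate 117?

Theory score 80.5 ≥ 50: minimum met.
Weighted total:
  Safety assessment 93 × 0.16 = 14.88
  Ethics module 100 × 0.1 = 10
  Theory 80.5 × 0.31 = 24.955
  Skills demo 85.5 × 0.15 = 12.825
  Written test 82 × 0.06 = 4.92
  Oral exam 67 × 0.07 = 4.69
  Applied module 51 × 0.07 = 3.57
  Practical 83 × 0.08 = 6.64
Sum = 82.48
82.48 is ≥ 64.5 and < 91 → Proficient

Proficient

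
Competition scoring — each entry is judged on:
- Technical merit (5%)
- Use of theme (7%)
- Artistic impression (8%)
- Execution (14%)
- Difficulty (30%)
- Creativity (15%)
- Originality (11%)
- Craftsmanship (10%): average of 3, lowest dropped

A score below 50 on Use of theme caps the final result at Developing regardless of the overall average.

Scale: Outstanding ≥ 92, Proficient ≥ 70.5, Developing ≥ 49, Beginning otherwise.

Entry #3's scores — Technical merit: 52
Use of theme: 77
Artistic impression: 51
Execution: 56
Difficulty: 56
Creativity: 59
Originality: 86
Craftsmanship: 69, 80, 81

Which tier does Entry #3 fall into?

Developing

Craftsmanship: drop 69 → average of remaining 2 = 161/2 = 80.5
Use of theme score 77 ≥ 50: minimum met.
Weighted total:
  Technical merit 52 × 0.05 = 2.6
  Use of theme 77 × 0.07 = 5.39
  Artistic impression 51 × 0.08 = 4.08
  Execution 56 × 0.14 = 7.84
  Difficulty 56 × 0.3 = 16.8
  Creativity 59 × 0.15 = 8.85
  Originality 86 × 0.11 = 9.46
  Craftsmanship 80.5 × 0.1 = 8.05
Sum = 63.07
63.07 is ≥ 49 and < 70.5 → Developing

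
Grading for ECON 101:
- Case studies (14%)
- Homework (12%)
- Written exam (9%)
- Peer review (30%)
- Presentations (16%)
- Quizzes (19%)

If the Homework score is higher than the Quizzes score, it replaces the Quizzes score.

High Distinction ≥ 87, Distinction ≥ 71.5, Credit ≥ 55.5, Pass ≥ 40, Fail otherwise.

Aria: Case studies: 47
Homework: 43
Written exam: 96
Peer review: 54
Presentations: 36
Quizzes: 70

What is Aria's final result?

Credit

Homework (43) ≤ Quizzes (70), so Quizzes stays at 70.
Weighted total:
  Case studies 47 × 0.14 = 6.58
  Homework 43 × 0.12 = 5.16
  Written exam 96 × 0.09 = 8.64
  Peer review 54 × 0.3 = 16.2
  Presentations 36 × 0.16 = 5.76
  Quizzes 70 × 0.19 = 13.3
Sum = 55.64
55.64 is ≥ 55.5 and < 71.5 → Credit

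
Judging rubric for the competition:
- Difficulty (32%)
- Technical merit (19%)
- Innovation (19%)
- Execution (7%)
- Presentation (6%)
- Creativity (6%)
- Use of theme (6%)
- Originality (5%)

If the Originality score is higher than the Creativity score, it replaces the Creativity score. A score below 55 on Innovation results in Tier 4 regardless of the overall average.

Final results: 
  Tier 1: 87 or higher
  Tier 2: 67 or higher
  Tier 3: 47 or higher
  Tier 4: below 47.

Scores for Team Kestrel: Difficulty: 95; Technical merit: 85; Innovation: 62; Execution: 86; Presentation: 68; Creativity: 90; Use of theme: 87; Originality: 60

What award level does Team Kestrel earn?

Tier 2

Originality (60) ≤ Creativity (90), so Creativity stays at 90.
Innovation score 62 ≥ 55: minimum met.
Weighted total:
  Difficulty 95 × 0.32 = 30.4
  Technical merit 85 × 0.19 = 16.15
  Innovation 62 × 0.19 = 11.78
  Execution 86 × 0.07 = 6.02
  Presentation 68 × 0.06 = 4.08
  Creativity 90 × 0.06 = 5.4
  Use of theme 87 × 0.06 = 5.22
  Originality 60 × 0.05 = 3
Sum = 82.05
82.05 is ≥ 67 and < 87 → Tier 2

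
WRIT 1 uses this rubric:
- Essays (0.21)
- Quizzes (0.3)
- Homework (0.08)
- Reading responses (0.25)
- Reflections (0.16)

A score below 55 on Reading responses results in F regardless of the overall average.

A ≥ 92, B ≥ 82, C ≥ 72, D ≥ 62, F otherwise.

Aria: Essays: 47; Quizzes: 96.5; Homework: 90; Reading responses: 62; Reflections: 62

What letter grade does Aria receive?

D

Reading responses score 62 ≥ 55: minimum met.
Weighted total:
  Essays 47 × 0.21 = 9.87
  Quizzes 96.5 × 0.3 = 28.95
  Homework 90 × 0.08 = 7.2
  Reading responses 62 × 0.25 = 15.5
  Reflections 62 × 0.16 = 9.92
Sum = 71.44
71.44 is ≥ 62 and < 72 → D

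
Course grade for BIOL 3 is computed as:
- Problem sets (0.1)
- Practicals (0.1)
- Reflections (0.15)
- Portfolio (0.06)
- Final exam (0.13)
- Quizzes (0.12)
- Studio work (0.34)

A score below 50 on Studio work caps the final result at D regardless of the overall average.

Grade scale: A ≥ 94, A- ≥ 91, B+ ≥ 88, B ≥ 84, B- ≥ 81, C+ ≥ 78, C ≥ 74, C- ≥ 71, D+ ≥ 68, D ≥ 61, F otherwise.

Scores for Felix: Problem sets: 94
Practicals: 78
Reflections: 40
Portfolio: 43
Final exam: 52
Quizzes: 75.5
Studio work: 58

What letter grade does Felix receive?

D

Studio work score 58 ≥ 50: minimum met.
Weighted total:
  Problem sets 94 × 0.1 = 9.4
  Practicals 78 × 0.1 = 7.8
  Reflections 40 × 0.15 = 6
  Portfolio 43 × 0.06 = 2.58
  Final exam 52 × 0.13 = 6.76
  Quizzes 75.5 × 0.12 = 9.06
  Studio work 58 × 0.34 = 19.72
Sum = 61.32
61.32 is ≥ 61 and < 68 → D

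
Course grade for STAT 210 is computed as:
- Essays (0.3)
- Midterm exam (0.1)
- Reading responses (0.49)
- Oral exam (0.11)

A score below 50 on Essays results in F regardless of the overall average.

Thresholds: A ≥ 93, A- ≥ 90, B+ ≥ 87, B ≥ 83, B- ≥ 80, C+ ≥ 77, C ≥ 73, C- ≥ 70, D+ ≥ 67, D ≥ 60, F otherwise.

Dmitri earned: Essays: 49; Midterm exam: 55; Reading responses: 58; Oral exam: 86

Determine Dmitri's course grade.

F

Essays score 49 < 50: minimum not met.
Weighted total:
  Essays 49 × 0.3 = 14.7
  Midterm exam 55 × 0.1 = 5.5
  Reading responses 58 × 0.49 = 28.42
  Oral exam 86 × 0.11 = 9.46
Sum = 58.08
Because the Essays minimum was not met, the result is F.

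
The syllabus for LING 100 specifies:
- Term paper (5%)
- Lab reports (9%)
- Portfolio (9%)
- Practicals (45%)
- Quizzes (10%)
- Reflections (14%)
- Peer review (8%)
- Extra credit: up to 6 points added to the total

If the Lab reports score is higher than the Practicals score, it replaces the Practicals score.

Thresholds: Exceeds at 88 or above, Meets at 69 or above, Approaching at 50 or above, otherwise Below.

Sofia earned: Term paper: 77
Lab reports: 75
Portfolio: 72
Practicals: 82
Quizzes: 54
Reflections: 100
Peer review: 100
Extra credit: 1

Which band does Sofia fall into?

Meets

Lab reports (75) ≤ Practicals (82), so Practicals stays at 82.
Weighted total:
  Term paper 77 × 0.05 = 3.85
  Lab reports 75 × 0.09 = 6.75
  Portfolio 72 × 0.09 = 6.48
  Practicals 82 × 0.45 = 36.9
  Quizzes 54 × 0.1 = 5.4
  Reflections 100 × 0.14 = 14
  Peer review 100 × 0.08 = 8
Sum = 81.38
Extra credit: 81.38 + 1 = 82.38
82.38 is ≥ 69 and < 88 → Meets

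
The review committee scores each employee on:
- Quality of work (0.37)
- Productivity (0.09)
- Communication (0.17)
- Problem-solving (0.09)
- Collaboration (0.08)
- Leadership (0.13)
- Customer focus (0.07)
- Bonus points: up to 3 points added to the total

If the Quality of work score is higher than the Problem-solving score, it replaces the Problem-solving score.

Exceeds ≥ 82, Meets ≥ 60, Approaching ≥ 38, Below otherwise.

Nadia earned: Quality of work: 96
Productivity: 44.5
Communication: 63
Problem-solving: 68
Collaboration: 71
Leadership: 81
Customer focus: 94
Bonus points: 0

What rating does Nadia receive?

Quality of work (96) > Problem-solving (68), so Problem-solving counts as 96.
Weighted total:
  Quality of work 96 × 0.37 = 35.52
  Productivity 44.5 × 0.09 = 4.005
  Communication 63 × 0.17 = 10.71
  Problem-solving 96 × 0.09 = 8.64
  Collaboration 71 × 0.08 = 5.68
  Leadership 81 × 0.13 = 10.53
  Customer focus 94 × 0.07 = 6.58
Sum = 81.665
Bonus points: 81.665 + 0 = 81.665
81.665 is ≥ 60 and < 82 → Meets

Meets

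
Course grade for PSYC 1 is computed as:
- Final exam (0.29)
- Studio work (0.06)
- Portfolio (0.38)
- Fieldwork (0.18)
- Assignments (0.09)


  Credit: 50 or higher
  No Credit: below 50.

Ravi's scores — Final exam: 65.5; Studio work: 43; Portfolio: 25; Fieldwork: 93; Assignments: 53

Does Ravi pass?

Credit

Weighted total:
  Final exam 65.5 × 0.29 = 18.995
  Studio work 43 × 0.06 = 2.58
  Portfolio 25 × 0.38 = 9.5
  Fieldwork 93 × 0.18 = 16.74
  Assignments 53 × 0.09 = 4.77
Sum = 52.585
52.585 ≥ 50 → Credit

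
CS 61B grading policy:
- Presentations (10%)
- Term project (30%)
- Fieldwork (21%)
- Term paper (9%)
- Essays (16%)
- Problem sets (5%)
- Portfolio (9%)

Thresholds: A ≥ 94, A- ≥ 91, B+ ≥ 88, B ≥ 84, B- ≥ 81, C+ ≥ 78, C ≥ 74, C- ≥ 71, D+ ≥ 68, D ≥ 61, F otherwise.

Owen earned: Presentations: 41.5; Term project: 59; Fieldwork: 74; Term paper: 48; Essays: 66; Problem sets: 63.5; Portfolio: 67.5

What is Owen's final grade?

Weighted total:
  Presentations 41.5 × 0.1 = 4.15
  Term project 59 × 0.3 = 17.7
  Fieldwork 74 × 0.21 = 15.54
  Term paper 48 × 0.09 = 4.32
  Essays 66 × 0.16 = 10.56
  Problem sets 63.5 × 0.05 = 3.175
  Portfolio 67.5 × 0.09 = 6.075
Sum = 61.52
61.52 is ≥ 61 and < 68 → D

D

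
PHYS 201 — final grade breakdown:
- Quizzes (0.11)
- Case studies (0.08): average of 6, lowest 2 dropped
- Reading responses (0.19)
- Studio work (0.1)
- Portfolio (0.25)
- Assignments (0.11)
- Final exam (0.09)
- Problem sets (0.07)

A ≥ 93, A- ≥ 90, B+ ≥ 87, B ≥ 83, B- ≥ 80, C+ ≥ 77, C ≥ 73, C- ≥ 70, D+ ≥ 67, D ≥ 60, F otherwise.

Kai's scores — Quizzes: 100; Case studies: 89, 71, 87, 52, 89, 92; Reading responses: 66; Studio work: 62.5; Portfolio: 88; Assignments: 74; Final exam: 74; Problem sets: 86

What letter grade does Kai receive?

Case studies: drop 52, 71 → average of remaining 4 = 357/4 = 89.25
Weighted total:
  Quizzes 100 × 0.11 = 11
  Case studies 89.25 × 0.08 = 7.14
  Reading responses 66 × 0.19 = 12.54
  Studio work 62.5 × 0.1 = 6.25
  Portfolio 88 × 0.25 = 22
  Assignments 74 × 0.11 = 8.14
  Final exam 74 × 0.09 = 6.66
  Problem sets 86 × 0.07 = 6.02
Sum = 79.75
79.75 is ≥ 77 and < 80 → C+

C+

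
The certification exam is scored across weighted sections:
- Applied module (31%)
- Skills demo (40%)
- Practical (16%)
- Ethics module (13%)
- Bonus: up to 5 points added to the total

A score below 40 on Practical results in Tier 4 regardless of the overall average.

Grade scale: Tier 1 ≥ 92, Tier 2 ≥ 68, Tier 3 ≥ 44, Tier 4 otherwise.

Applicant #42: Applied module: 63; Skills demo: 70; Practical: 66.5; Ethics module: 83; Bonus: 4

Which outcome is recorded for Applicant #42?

Tier 2

Practical score 66.5 ≥ 40: minimum met.
Weighted total:
  Applied module 63 × 0.31 = 19.53
  Skills demo 70 × 0.4 = 28
  Practical 66.5 × 0.16 = 10.64
  Ethics module 83 × 0.13 = 10.79
Sum = 68.96
Bonus: 68.96 + 4 = 72.96
72.96 is ≥ 68 and < 92 → Tier 2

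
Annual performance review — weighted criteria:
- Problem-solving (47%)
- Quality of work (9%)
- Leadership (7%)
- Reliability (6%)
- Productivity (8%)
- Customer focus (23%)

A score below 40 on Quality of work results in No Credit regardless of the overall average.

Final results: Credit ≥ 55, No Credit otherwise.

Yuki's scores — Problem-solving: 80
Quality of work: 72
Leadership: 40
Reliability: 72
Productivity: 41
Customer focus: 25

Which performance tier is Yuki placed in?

Credit

Quality of work score 72 ≥ 40: minimum met.
Weighted total:
  Problem-solving 80 × 0.47 = 37.6
  Quality of work 72 × 0.09 = 6.48
  Leadership 40 × 0.07 = 2.8
  Reliability 72 × 0.06 = 4.32
  Productivity 41 × 0.08 = 3.28
  Customer focus 25 × 0.23 = 5.75
Sum = 60.23
60.23 ≥ 55 → Credit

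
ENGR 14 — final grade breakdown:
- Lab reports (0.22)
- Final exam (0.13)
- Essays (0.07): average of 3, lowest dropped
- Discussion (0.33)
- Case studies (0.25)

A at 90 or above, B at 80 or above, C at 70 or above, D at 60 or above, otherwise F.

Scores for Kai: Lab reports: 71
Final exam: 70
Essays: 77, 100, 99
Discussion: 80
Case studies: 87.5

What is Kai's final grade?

Essays: drop 77 → average of remaining 2 = 199/2 = 99.5
Weighted total:
  Lab reports 71 × 0.22 = 15.62
  Final exam 70 × 0.13 = 9.1
  Essays 99.5 × 0.07 = 6.965
  Discussion 80 × 0.33 = 26.4
  Case studies 87.5 × 0.25 = 21.875
Sum = 79.96
79.96 is ≥ 70 and < 80 → C

C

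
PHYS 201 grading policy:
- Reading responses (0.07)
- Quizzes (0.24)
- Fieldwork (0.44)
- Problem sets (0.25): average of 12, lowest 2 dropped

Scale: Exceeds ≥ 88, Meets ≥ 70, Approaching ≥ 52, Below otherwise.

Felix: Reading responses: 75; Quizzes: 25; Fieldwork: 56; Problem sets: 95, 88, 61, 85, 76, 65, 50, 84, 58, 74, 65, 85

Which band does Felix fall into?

Problem sets: drop 50, 58 → average of remaining 10 = 778/10 = 77.8
Weighted total:
  Reading responses 75 × 0.07 = 5.25
  Quizzes 25 × 0.24 = 6
  Fieldwork 56 × 0.44 = 24.64
  Problem sets 77.8 × 0.25 = 19.45
Sum = 55.34
55.34 is ≥ 52 and < 70 → Approaching

Approaching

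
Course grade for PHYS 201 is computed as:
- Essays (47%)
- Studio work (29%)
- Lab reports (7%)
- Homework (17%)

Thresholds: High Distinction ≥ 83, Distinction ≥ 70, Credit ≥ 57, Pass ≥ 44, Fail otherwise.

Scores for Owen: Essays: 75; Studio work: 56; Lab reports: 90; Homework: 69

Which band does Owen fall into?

Credit

Weighted total:
  Essays 75 × 0.47 = 35.25
  Studio work 56 × 0.29 = 16.24
  Lab reports 90 × 0.07 = 6.3
  Homework 69 × 0.17 = 11.73
Sum = 69.52
69.52 is ≥ 57 and < 70 → Credit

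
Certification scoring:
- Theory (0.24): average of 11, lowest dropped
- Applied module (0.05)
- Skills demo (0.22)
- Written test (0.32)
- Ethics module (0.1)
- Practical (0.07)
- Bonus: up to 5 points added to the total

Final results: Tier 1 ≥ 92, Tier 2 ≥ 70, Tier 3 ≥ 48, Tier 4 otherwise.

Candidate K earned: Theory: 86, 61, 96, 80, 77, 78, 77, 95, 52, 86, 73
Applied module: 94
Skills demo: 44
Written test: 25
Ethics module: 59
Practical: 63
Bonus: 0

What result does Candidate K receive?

Tier 3

Theory: drop 52 → average of remaining 10 = 809/10 = 80.9
Weighted total:
  Theory 80.9 × 0.24 = 19.416
  Applied module 94 × 0.05 = 4.7
  Skills demo 44 × 0.22 = 9.68
  Written test 25 × 0.32 = 8
  Ethics module 59 × 0.1 = 5.9
  Practical 63 × 0.07 = 4.41
Sum = 52.106
Bonus: 52.106 + 0 = 52.106
52.106 is ≥ 48 and < 70 → Tier 3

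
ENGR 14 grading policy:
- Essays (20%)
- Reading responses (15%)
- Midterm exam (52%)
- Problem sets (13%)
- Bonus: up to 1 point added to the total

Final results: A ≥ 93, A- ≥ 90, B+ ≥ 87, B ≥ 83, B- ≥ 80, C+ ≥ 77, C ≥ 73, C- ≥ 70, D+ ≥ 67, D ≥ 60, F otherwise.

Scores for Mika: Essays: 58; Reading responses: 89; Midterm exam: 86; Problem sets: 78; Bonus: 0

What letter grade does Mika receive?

Weighted total:
  Essays 58 × 0.2 = 11.6
  Reading responses 89 × 0.15 = 13.35
  Midterm exam 86 × 0.52 = 44.72
  Problem sets 78 × 0.13 = 10.14
Sum = 79.81
Bonus: 79.81 + 0 = 79.81
79.81 is ≥ 77 and < 80 → C+

C+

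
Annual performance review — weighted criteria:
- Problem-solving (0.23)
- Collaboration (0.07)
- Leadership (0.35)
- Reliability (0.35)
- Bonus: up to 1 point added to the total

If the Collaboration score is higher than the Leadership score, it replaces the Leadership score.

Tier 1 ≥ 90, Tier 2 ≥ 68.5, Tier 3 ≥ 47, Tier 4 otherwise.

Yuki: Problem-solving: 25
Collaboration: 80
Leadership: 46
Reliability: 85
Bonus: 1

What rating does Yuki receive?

Tier 2

Collaboration (80) > Leadership (46), so Leadership counts as 80.
Weighted total:
  Problem-solving 25 × 0.23 = 5.75
  Collaboration 80 × 0.07 = 5.6
  Leadership 80 × 0.35 = 28
  Reliability 85 × 0.35 = 29.75
Sum = 69.1
Bonus: 69.1 + 1 = 70.1
70.1 is ≥ 68.5 and < 90 → Tier 2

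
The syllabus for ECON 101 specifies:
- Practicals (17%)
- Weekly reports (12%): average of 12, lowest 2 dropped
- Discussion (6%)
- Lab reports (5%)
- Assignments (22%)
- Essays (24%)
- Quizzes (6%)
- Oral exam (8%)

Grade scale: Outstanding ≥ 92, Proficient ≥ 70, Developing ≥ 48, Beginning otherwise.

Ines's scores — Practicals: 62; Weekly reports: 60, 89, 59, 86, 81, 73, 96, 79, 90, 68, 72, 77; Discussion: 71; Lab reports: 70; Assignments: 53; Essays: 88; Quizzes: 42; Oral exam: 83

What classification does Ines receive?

Weekly reports: drop 59, 60 → average of remaining 10 = 811/10 = 81.1
Weighted total:
  Practicals 62 × 0.17 = 10.54
  Weekly reports 81.1 × 0.12 = 9.732
  Discussion 71 × 0.06 = 4.26
  Lab reports 70 × 0.05 = 3.5
  Assignments 53 × 0.22 = 11.66
  Essays 88 × 0.24 = 21.12
  Quizzes 42 × 0.06 = 2.52
  Oral exam 83 × 0.08 = 6.64
Sum = 69.972
69.972 is ≥ 48 and < 70 → Developing

Developing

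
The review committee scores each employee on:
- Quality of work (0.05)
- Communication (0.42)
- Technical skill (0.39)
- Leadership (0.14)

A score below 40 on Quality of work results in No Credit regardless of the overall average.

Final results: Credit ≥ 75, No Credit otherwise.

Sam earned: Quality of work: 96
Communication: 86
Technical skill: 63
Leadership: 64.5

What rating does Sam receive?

No Credit

Quality of work score 96 ≥ 40: minimum met.
Weighted total:
  Quality of work 96 × 0.05 = 4.8
  Communication 86 × 0.42 = 36.12
  Technical skill 63 × 0.39 = 24.57
  Leadership 64.5 × 0.14 = 9.03
Sum = 74.52
74.52 < 75 → No Credit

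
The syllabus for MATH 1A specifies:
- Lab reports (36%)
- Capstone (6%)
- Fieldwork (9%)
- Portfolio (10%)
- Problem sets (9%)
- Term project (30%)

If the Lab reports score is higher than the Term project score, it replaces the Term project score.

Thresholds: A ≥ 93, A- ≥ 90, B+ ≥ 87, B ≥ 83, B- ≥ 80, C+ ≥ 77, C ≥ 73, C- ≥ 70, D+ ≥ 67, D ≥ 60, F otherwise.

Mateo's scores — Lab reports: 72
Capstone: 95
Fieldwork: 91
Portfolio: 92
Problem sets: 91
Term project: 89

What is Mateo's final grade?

B

Lab reports (72) ≤ Term project (89), so Term project stays at 89.
Weighted total:
  Lab reports 72 × 0.36 = 25.92
  Capstone 95 × 0.06 = 5.7
  Fieldwork 91 × 0.09 = 8.19
  Portfolio 92 × 0.1 = 9.2
  Problem sets 91 × 0.09 = 8.19
  Term project 89 × 0.3 = 26.7
Sum = 83.9
83.9 is ≥ 83 and < 87 → B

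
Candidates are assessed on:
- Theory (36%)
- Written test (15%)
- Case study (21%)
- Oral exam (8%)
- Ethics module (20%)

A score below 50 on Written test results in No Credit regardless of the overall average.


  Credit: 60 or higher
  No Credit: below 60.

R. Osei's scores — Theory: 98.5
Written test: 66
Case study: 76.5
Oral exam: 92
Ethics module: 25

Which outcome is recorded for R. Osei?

Credit

Written test score 66 ≥ 50: minimum met.
Weighted total:
  Theory 98.5 × 0.36 = 35.46
  Written test 66 × 0.15 = 9.9
  Case study 76.5 × 0.21 = 16.065
  Oral exam 92 × 0.08 = 7.36
  Ethics module 25 × 0.2 = 5
Sum = 73.785
73.785 ≥ 60 → Credit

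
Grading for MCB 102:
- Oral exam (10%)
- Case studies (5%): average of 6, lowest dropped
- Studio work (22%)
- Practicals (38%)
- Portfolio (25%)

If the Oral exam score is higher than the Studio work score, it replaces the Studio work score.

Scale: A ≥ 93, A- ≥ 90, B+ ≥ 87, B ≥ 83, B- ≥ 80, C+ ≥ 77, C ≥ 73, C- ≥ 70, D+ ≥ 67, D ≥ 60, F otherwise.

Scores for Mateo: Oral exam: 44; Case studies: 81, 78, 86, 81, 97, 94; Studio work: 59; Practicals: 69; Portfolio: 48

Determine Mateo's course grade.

F

Case studies: drop 78 → average of remaining 5 = 439/5 = 87.8
Oral exam (44) ≤ Studio work (59), so Studio work stays at 59.
Weighted total:
  Oral exam 44 × 0.1 = 4.4
  Case studies 87.8 × 0.05 = 4.39
  Studio work 59 × 0.22 = 12.98
  Practicals 69 × 0.38 = 26.22
  Portfolio 48 × 0.25 = 12
Sum = 59.99
59.99 < 60 → F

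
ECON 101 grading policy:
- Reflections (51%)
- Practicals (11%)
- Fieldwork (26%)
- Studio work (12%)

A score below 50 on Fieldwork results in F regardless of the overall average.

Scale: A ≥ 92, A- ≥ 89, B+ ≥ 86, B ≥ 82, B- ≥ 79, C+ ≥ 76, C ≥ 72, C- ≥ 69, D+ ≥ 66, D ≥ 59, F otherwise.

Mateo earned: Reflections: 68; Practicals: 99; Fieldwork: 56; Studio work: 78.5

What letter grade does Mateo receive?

C-

Fieldwork score 56 ≥ 50: minimum met.
Weighted total:
  Reflections 68 × 0.51 = 34.68
  Practicals 99 × 0.11 = 10.89
  Fieldwork 56 × 0.26 = 14.56
  Studio work 78.5 × 0.12 = 9.42
Sum = 69.55
69.55 is ≥ 69 and < 72 → C-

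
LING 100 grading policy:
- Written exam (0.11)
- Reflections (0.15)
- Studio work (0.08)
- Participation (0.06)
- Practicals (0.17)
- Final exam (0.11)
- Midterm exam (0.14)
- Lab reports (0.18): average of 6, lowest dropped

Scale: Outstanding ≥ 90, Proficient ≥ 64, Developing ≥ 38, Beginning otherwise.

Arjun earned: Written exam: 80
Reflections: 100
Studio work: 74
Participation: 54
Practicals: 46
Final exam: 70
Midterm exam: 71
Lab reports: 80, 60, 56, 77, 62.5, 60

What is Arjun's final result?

Proficient

Lab reports: drop 56 → average of remaining 5 = 339.5/5 = 67.9
Weighted total:
  Written exam 80 × 0.11 = 8.8
  Reflections 100 × 0.15 = 15
  Studio work 74 × 0.08 = 5.92
  Participation 54 × 0.06 = 3.24
  Practicals 46 × 0.17 = 7.82
  Final exam 70 × 0.11 = 7.7
  Midterm exam 71 × 0.14 = 9.94
  Lab reports 67.9 × 0.18 = 12.222
Sum = 70.642
70.642 is ≥ 64 and < 90 → Proficient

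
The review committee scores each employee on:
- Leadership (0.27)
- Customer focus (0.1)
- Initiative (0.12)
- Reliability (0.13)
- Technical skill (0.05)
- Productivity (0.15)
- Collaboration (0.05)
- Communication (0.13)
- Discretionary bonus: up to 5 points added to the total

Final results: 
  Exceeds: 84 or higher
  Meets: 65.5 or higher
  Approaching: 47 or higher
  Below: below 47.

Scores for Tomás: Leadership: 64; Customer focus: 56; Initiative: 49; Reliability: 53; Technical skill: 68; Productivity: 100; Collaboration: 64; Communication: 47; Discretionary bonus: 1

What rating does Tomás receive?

Weighted total:
  Leadership 64 × 0.27 = 17.28
  Customer focus 56 × 0.1 = 5.6
  Initiative 49 × 0.12 = 5.88
  Reliability 53 × 0.13 = 6.89
  Technical skill 68 × 0.05 = 3.4
  Productivity 100 × 0.15 = 15
  Collaboration 64 × 0.05 = 3.2
  Communication 47 × 0.13 = 6.11
Sum = 63.36
Discretionary bonus: 63.36 + 1 = 64.36
64.36 is ≥ 47 and < 65.5 → Approaching

Approaching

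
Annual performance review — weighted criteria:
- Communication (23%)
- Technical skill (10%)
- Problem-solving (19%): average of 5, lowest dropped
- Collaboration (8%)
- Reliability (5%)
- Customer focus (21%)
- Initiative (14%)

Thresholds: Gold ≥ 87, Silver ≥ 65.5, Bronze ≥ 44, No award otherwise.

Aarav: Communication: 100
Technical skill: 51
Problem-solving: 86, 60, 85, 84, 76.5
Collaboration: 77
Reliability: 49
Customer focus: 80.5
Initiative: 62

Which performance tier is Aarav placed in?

Problem-solving: drop 60 → average of remaining 4 = 331.5/4 = 82.875
Weighted total:
  Communication 100 × 0.23 = 23
  Technical skill 51 × 0.1 = 5.1
  Problem-solving 82.875 × 0.19 = 15.74625
  Collaboration 77 × 0.08 = 6.16
  Reliability 49 × 0.05 = 2.45
  Customer focus 80.5 × 0.21 = 16.905
  Initiative 62 × 0.14 = 8.68
Sum = 78.04125
78.04125 is ≥ 65.5 and < 87 → Silver

Silver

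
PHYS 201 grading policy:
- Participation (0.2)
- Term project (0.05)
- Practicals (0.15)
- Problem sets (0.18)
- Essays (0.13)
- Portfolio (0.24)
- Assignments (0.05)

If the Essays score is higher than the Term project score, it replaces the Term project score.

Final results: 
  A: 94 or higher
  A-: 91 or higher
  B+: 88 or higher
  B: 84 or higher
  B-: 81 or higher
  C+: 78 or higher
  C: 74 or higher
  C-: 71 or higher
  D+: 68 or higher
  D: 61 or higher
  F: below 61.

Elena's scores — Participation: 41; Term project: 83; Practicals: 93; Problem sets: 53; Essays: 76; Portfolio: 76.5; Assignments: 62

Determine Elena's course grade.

D

Essays (76) ≤ Term project (83), so Term project stays at 83.
Weighted total:
  Participation 41 × 0.2 = 8.2
  Term project 83 × 0.05 = 4.15
  Practicals 93 × 0.15 = 13.95
  Problem sets 53 × 0.18 = 9.54
  Essays 76 × 0.13 = 9.88
  Portfolio 76.5 × 0.24 = 18.36
  Assignments 62 × 0.05 = 3.1
Sum = 67.18
67.18 is ≥ 61 and < 68 → D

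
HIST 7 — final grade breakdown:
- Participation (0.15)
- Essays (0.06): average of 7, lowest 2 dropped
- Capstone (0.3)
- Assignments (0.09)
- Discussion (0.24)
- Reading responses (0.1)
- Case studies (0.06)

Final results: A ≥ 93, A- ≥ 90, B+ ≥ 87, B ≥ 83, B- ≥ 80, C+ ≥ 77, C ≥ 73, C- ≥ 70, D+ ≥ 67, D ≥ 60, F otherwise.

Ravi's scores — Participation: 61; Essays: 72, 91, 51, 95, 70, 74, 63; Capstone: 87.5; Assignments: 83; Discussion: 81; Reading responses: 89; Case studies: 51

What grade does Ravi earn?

C+

Essays: drop 51, 63 → average of remaining 5 = 402/5 = 80.4
Weighted total:
  Participation 61 × 0.15 = 9.15
  Essays 80.4 × 0.06 = 4.824
  Capstone 87.5 × 0.3 = 26.25
  Assignments 83 × 0.09 = 7.47
  Discussion 81 × 0.24 = 19.44
  Reading responses 89 × 0.1 = 8.9
  Case studies 51 × 0.06 = 3.06
Sum = 79.094
79.094 is ≥ 77 and < 80 → C+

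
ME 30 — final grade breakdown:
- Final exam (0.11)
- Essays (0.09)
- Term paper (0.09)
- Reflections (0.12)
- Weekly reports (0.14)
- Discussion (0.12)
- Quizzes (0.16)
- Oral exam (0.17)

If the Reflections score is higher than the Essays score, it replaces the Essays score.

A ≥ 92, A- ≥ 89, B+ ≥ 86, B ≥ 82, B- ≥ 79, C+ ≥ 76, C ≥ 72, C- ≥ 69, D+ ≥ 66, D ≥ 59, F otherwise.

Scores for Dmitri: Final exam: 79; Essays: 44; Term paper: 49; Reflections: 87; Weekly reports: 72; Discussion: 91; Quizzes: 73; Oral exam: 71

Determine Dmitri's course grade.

Reflections (87) > Essays (44), so Essays counts as 87.
Weighted total:
  Final exam 79 × 0.11 = 8.69
  Essays 87 × 0.09 = 7.83
  Term paper 49 × 0.09 = 4.41
  Reflections 87 × 0.12 = 10.44
  Weekly reports 72 × 0.14 = 10.08
  Discussion 91 × 0.12 = 10.92
  Quizzes 73 × 0.16 = 11.68
  Oral exam 71 × 0.17 = 12.07
Sum = 76.12
76.12 is ≥ 76 and < 79 → C+

C+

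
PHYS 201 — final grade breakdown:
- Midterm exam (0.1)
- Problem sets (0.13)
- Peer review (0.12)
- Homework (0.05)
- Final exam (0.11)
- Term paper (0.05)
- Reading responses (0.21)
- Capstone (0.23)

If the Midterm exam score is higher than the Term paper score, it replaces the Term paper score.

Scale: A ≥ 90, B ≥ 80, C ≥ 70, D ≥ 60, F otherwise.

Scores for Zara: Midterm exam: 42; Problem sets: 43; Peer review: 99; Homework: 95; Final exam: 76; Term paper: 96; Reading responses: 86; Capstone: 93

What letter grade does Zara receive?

Midterm exam (42) ≤ Term paper (96), so Term paper stays at 96.
Weighted total:
  Midterm exam 42 × 0.1 = 4.2
  Problem sets 43 × 0.13 = 5.59
  Peer review 99 × 0.12 = 11.88
  Homework 95 × 0.05 = 4.75
  Final exam 76 × 0.11 = 8.36
  Term paper 96 × 0.05 = 4.8
  Reading responses 86 × 0.21 = 18.06
  Capstone 93 × 0.23 = 21.39
Sum = 79.03
79.03 is ≥ 70 and < 80 → C

C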